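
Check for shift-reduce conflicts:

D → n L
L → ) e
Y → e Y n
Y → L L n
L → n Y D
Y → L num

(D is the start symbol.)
No shift-reduce conflicts

Augment with D' → D and build the canonical LR(0) collection (I0 = CLOSURE({[D' → . D]}), then GOTO on every symbol after a dot until no new states appear). It has 16 states:
  I0: { [D → . n L], [D' → . D] }  — shift
  I1: { [D' → D .] }  — accept
  I2: { [D → n . L], [L → . ) e], [L → . n Y D] }  — shift
  I3: { [L → ) . e] }  — shift
  I4: { [D → n L .] }  — reduce
  I5: { [L → . ) e], [L → . n Y D], [L → n . Y D], [Y → . L L n], [Y → . L num], [Y → . e Y n] }  — shift
  I6: { [L → . ) e], [L → . n Y D], [Y → L . L n], [Y → L . num] }  — shift
  I7: { [D → . n L], [L → n Y . D] }  — shift
  I8: { [L → . ) e], [L → . n Y D], [Y → . L L n], [Y → . L num], [Y → . e Y n], [Y → e . Y n] }  — shift
  I9: { [Y → e Y . n] }  — shift
  I10: { [Y → e Y n .] }  — reduce
  I11: { [L → n Y D .] }  — reduce
  I12: { [Y → L L . n] }  — shift
  I13: { [Y → L num .] }  — reduce
  I14: { [Y → L L n .] }  — reduce
  I15: { [L → ) e .] }  — reduce

No state contains both a complete item and a shift item.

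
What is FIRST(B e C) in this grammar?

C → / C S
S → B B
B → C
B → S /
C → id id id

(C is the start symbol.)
{ '/', 'id' }

FIRST sets of the non-terminals involved (from the grammar, by fixed-point iteration):
  FIRST(B) = { '/', 'id' }

To compute FIRST(B e C), process the symbols left to right:
Symbol B is a non-terminal. Add FIRST(B) \ {ε} = { '/', 'id' }
B is not nullable (ε ∉ FIRST(B)), so stop here.
FIRST(B e C) = { '/', 'id' }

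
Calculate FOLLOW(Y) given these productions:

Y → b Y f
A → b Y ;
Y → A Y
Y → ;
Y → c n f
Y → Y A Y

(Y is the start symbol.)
{ $, ';', 'b', 'f' }

Y is the start symbol, so $ ∈ FOLLOW(Y).
In Y → b Y f: Y is followed by f, add FIRST(f) \ {ε} = { 'f' }
In A → b Y ;: Y is followed by ';', add FIRST(';') \ {ε} = { ';' }
In Y → A Y: Y is at the end; this adds FOLLOW(Y) to itself — nothing new
In Y → Y A Y: Y is followed by A Y, add FIRST(A Y) \ {ε} = { 'b' }
In Y → Y A Y: Y is at the end; this adds FOLLOW(Y) to itself — nothing new

Taking the union: FOLLOW(Y) = { $, ';', 'b', 'f' }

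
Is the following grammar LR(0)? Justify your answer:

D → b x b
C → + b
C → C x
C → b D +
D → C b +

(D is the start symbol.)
Augment with D' → D and build the canonical LR(0) collection (I0 = CLOSURE({[D' → . D]}), then GOTO on every symbol after a dot until no new states appear). It has 13 states:
  I0: { [C → . + b], [C → . C x], [C → . b D +], [D → . C b +], [D → . b x b], [D' → . D] }  — shift
  I1: { [C → + . b] }  — shift
  I2: { [C → C . x], [D → C . b +] }  — shift
  I3: { [D' → D .] }  — accept
  I4: { [C → . + b], [C → . C x], [C → . b D +], [C → b . D +], [D → . C b +], [D → . b x b], [D → b . x b] }  — shift
  I5: { [C → b D . +] }  — shift
  I6: { [D → b x . b] }  — shift
  I7: { [D → b x b .] }  — reduce
  I8: { [C → b D + .] }  — reduce
  I9: { [D → C b . +] }  — shift
  I10: { [C → C x .] }  — reduce
  I11: { [D → C b + .] }  — reduce
  I12: { [C → + b .] }  — reduce

Every state is either a pure shift/goto state or contains exactly one complete item and nothing to shift — no conflicts. The grammar is LR(0).

Answer: Yes, the grammar is LR(0)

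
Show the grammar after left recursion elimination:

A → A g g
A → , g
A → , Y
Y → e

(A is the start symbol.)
A is directly left-recursive. The standard transformation for
  A → A α₁ | ... | A α_m | β₁ | ... | β_n
is
  A  → β₁ A' | ... | β_n A'
  A' → α₁ A' | ... | α_m A' | ε

A → , g becomes A → , g A'
A → , Y becomes A → , Y A'
A → A g g becomes A' → g g A'
Add A' → ε

Productions for other non-terminals are unchanged:
  Y → e

Resulting grammar:
A → , g A'
A → , Y A'
A' → g g A'
A' → ε
Y → e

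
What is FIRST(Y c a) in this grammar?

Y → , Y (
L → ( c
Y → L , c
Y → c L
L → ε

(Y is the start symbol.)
{ '(', ',', 'c' }

FIRST sets of the non-terminals involved (from the grammar, by fixed-point iteration):
  FIRST(Y) = { '(', ',', 'c' }

To compute FIRST(Y c a), process the symbols left to right:
Symbol Y is a non-terminal. Add FIRST(Y) \ {ε} = { '(', ',', 'c' }
Y is not nullable (ε ∉ FIRST(Y)), so stop here.
FIRST(Y c a) = { '(', ',', 'c' }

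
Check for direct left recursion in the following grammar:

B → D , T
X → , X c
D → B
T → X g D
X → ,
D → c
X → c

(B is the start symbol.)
B → D , T: starts with D
X → , X c: starts with ','
D → B: starts with B
T → X g D: starts with X
X → ,: starts with ','
D → c: starts with c
X → c: starts with c

No direct left recursion found.

Answer: No direct left recursion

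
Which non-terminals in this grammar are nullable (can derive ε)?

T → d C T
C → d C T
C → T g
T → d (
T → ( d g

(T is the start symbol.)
A non-terminal is nullable if it can derive ε (the empty string): either it has an ε-production, or it has a production whose right-hand side consists entirely of nullable non-terminals.

There are no ε-productions, so no non-terminal can derive ε.
No non-terminals are nullable.

Answer: None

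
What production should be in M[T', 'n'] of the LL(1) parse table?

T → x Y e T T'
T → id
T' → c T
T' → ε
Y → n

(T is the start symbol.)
To find M[T', 'n'], we find productions for T' where 'n' is in the predict set (PREDICT(N → α) = (FIRST(α) \ {ε}) ∪ (FOLLOW(N) if α ⇒* ε)).

Relevant sets:
  FOLLOW(T') = { $, 'c' }

T' → c T: PREDICT = { 'c' }
T' → ε: PREDICT = { $, 'c' }

M[T', 'n'] is empty (no production applies)

Answer: Empty (error entry)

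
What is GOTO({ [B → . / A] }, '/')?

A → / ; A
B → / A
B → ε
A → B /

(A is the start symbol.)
{ [A → . / ; A], [A → . B /], [B → . / A], [B → .], [B → / . A] }

GOTO(I, '/') = CLOSURE({ [A → αX.β] : [A → α.Xβ] ∈ I, X = '/' })

Items with dot before '/', with the dot advanced:
  [B → . / A] → [B → / . A]
Closure of the advanced items:
  [B → / . A] has the dot before A: add [A → . / ; A], [A → . B /]
  [A → . B /] has the dot before B: add [B → . / A], [B → .]

GOTO = { [A → . / ; A], [A → . B /], [B → . / A], [B → .], [B → / . A] }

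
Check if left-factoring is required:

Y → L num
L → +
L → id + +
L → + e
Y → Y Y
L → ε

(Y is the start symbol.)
Left-factoring is needed when two productions for the same non-terminal
share a common prefix on the right-hand side.

Productions for Y:
  Y → L num
  Y → Y Y
Productions for L:
  L → +
  L → id + +
  L → + e
  L → ε

Found common prefix '+' in productions for L

Answer: Yes, L has productions with common prefix '+'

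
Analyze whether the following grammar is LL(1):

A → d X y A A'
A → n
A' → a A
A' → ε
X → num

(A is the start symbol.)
No. Predict set conflict for A': { 'a' }

A grammar is LL(1) if for each non-terminal N with multiple productions, the predict sets of those productions are pairwise disjoint, where PREDICT(N → α) = (FIRST(α) \ {ε}) ∪ (FOLLOW(N) if α ⇒* ε).

Relevant sets:
  FOLLOW(A') = { $, 'a' }

For A:
  PREDICT(A → d X y A A') = { 'd' }
  PREDICT(A → n) = { 'n' }
For A':
  PREDICT(A' → a A) = { 'a' }
  PREDICT(A' → ε) = { $, 'a' }
X has a single production, so nothing to check there.

Conflict found: Predict set conflict for A': { 'a' }
The grammar is NOT LL(1).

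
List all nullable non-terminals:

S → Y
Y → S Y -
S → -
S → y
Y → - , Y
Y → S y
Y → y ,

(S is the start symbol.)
A non-terminal is nullable if it can derive ε (the empty string): either it has an ε-production, or it has a production whose right-hand side consists entirely of nullable non-terminals.

There are no ε-productions, so no non-terminal can derive ε.
No non-terminals are nullable.

Answer: None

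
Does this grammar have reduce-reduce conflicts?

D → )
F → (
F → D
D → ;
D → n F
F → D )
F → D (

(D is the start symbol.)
Augment with D' → D and build the canonical LR(0) collection (I0 = CLOSURE({[D' → . D]}), then GOTO on every symbol after a dot until no new states appear). It has 10 states:
  I0: { [D → . )], [D → . ;], [D → . n F], [D' → . D] }  — shift
  I1: { [D → ) .] }  — reduce
  I2: { [D → ; .] }  — reduce
  I3: { [D' → D .] }  — accept
  I4: { [D → . )], [D → . ;], [D → . n F], [D → n . F], [F → . (], [F → . D (], [F → . D )], [F → . D] }  — shift
  I5: { [F → ( .] }  — reduce
  I6: { [F → D . (], [F → D . )], [F → D .] }  — shift, reduce
  I7: { [D → n F .] }  — reduce
  I8: { [F → D ( .] }  — reduce
  I9: { [F → D ) .] }  — reduce

No state contains more than one complete item.

Answer: No reduce-reduce conflicts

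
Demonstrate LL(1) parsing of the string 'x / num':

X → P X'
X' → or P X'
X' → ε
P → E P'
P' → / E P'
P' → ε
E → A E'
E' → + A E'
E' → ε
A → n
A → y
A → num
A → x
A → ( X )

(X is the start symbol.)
LL(1) parsing maintains a stack (initially the start symbol over $) and the input. At each step: if the stack top is a terminal, match it against the current input token; if it is a non-terminal N, replace it with the RHS of M[N, lookahead] (the unique production whose predict set contains the lookahead).

Stack is shown with the top on the left.

Stack           Input      Action
---------------------------------
X $             x / num $  output X → P X'
P X' $          x / num $  output P → E P'
E P' X' $       x / num $  output E → A E'
A E' P' X' $    x / num $  output A → x
x E' P' X' $    x / num $  match 'x'
E' P' X' $      / num $    output E' → ε
P' X' $         / num $    output P' → / E P'
/ E P' X' $     / num $    match '/'
E P' X' $       num $      output E → A E'
A E' P' X' $    num $      output A → num
num E' P' X' $  num $      match 'num'
E' P' X' $      $          output E' → ε
P' X' $         $          output P' → ε
X' $            $          output X' → ε
$               $          accept

The string is accepted.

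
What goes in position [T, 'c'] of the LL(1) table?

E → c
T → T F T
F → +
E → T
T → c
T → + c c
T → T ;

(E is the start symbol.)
To find M[T, 'c'], we find productions for T where 'c' is in the predict set (PREDICT(N → α) = (FIRST(α) \ {ε}) ∪ (FOLLOW(N) if α ⇒* ε)).

Relevant sets:
  FIRST(T) = { '+', 'c' }

T → T F T: PREDICT = { '+', 'c' }
  'c' is in predict set, so this production goes in M[T, 'c']
T → c: PREDICT = { 'c' }
  'c' is in predict set, so this production goes in M[T, 'c']
T → + c c: PREDICT = { '+' }
T → T ;: PREDICT = { '+', 'c' }
  'c' is in predict set, so this production goes in M[T, 'c']

M[T, 'c'] = T → T F T, T → c, T → T ;  (a multiply-defined cell — the grammar is not LL(1))

Answer: T → T F T, T → c, T → T ;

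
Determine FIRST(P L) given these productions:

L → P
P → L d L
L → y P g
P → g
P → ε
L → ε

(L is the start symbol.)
FIRST sets of the non-terminals involved (from the grammar, by fixed-point iteration):
  FIRST(P) = { 'd', 'g', 'y', ε }
  FIRST(L) = { 'd', 'g', 'y', ε }

To compute FIRST(P L), process the symbols left to right:
Symbol P is a non-terminal. Add FIRST(P) \ {ε} = { 'd', 'g', 'y' }
P is nullable (ε ∈ FIRST(P)), continue to the next symbol.
Symbol L is a non-terminal. Add FIRST(L) \ {ε} = { 'd', 'g', 'y' }
L is nullable (ε ∈ FIRST(L)), continue to the next symbol.
All symbols are nullable, so ε is in the result.
FIRST(P L) = { 'd', 'g', 'y', ε }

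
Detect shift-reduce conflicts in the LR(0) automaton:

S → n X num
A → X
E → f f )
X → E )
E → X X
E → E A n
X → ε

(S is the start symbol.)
Yes — I2: [X → .] vs [E → . f f )]; I3: [X → .] vs [E → . f f )]; I4: [X → .] vs [E → . f f )]; I8: [E → X X .] vs [E → . f f )]; I12: [A → X .] vs [E → . f f )]

A shift-reduce conflict occurs when an LR(0) state has both:
  - a complete (reduce) item [A → α .] (dot at the end), and
  - a shift item [B → β . c γ] (dot before a terminal).

Augment with S' → S and build the canonical LR(0) collection (I0 = CLOSURE({[S' → . S]}), then GOTO on every symbol after a dot until no new states appear). It has 14 states:
  I0: { [S → . n X num], [S' → . S] }  — shift
  I1: { [S' → S .] }  — accept
  I2: { [E → . E A n], [E → . X X], [E → . f f )], [S → n . X num], [X → . E )], [X → .] }  — shift, reduce
  I3: { [A → . X], [E → . E A n], [E → . X X], [E → . f f )], [E → E . A n], [X → . E )], [X → .], [X → E . )] }  — shift, reduce
  I4: { [E → . E A n], [E → . X X], [E → . f f )], [E → X . X], [S → n X . num], [X → . E )], [X → .] }  — shift, reduce
  I5: { [E → f . f )] }  — shift
  I6: { [E → f f . )] }  — shift
  I7: { [E → f f ) .] }  — reduce
  I8: { [E → . E A n], [E → . X X], [E → . f f )], [E → X . X], [E → X X .], [X → . E )], [X → .] }  — shift, 2 reduces
  I9: { [S → n X num .] }  — reduce
  I10: { [X → E ) .] }  — reduce
  I11: { [E → E A . n] }  — shift
  I12: { [A → X .], [E → . E A n], [E → . X X], [E → . f f )], [E → X . X], [X → . E )], [X → .] }  — shift, 2 reduces
  I13: { [E → E A n .] }  — reduce

I2 contains reduce item [X → .] and shift item [E → . f f )] — shift-reduce conflict.
I3 contains reduce item [X → .] and shift items [E → . f f )], [X → E . )] — shift-reduce conflict.
I4 contains reduce item [X → .] and shift items [E → . f f )], [S → n X . num] — shift-reduce conflict.
I8 contains reduce items [E → X X .], [X → .] and shift item [E → . f f )] — shift-reduce conflict.
I12 contains reduce items [A → X .], [X → .] and shift item [E → . f f )] — shift-reduce conflict.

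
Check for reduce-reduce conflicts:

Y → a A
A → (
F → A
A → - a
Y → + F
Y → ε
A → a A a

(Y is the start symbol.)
No reduce-reduce conflicts

Augment with Y' → Y and build the canonical LR(0) collection (I0 = CLOSURE({[Y' → . Y]}), then GOTO on every symbol after a dot until no new states appear). It has 13 states:
  I0: { [Y → . + F], [Y → . a A], [Y → .], [Y' → . Y] }  — shift, reduce
  I1: { [A → . (], [A → . - a], [A → . a A a], [F → . A], [Y → + . F] }  — shift
  I2: { [Y' → Y .] }  — accept
  I3: { [A → . (], [A → . - a], [A → . a A a], [Y → a . A] }  — shift
  I4: { [A → ( .] }  — reduce
  I5: { [A → - . a] }  — shift
  I6: { [Y → a A .] }  — reduce
  I7: { [A → . (], [A → . - a], [A → . a A a], [A → a . A a] }  — shift
  I8: { [A → a A . a] }  — shift
  I9: { [A → a A a .] }  — reduce
  I10: { [A → - a .] }  — reduce
  I11: { [F → A .] }  — reduce
  I12: { [Y → + F .] }  — reduce

No state contains more than one complete item.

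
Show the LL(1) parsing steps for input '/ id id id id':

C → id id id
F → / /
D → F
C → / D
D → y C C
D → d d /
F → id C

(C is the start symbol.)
LL(1) parsing maintains a stack (initially the start symbol over $) and the input. At each step: if the stack top is a terminal, match it against the current input token; if it is a non-terminal N, replace it with the RHS of M[N, lookahead] (the unique production whose predict set contains the lookahead).

Stack is shown with the top on the left.

Stack       Input            Action
-----------------------------------
C $         / id id id id $  output C → / D
/ D $       / id id id id $  match '/'
D $         id id id id $    output D → F
F $         id id id id $    output F → id C
id C $      id id id id $    match 'id'
C $         id id id $       output C → id id id
id id id $  id id id $       match 'id'
id id $     id id $          match 'id'
id $        id $             match 'id'
$           $                accept

The string is accepted.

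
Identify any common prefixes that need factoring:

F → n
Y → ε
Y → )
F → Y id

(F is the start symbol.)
Left-factoring is needed when two productions for the same non-terminal
share a common prefix on the right-hand side.

Productions for F:
  F → n
  F → Y id
Productions for Y:
  Y → ε
  Y → )

No common prefixes found.

Answer: No, left-factoring is not needed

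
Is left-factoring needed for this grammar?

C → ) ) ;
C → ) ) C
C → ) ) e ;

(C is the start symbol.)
Left-factoring is needed when two productions for the same non-terminal
share a common prefix on the right-hand side.

Productions for C:
  C → ) ) ;
  C → ) ) C
  C → ) ) e ;

Found common prefix ') )' in productions for C

Answer: Yes, C has productions with common prefix ') )'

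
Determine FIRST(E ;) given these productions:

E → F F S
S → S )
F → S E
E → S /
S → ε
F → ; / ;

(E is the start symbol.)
FIRST sets of the non-terminals involved (from the grammar, by fixed-point iteration):
  FIRST(E) = { ')', '/', ';' }

To compute FIRST(E ;), process the symbols left to right:
Symbol E is a non-terminal. Add FIRST(E) \ {ε} = { ')', '/', ';' }
E is not nullable (ε ∉ FIRST(E)), so stop here.
FIRST(E ;) = { ')', '/', ';' }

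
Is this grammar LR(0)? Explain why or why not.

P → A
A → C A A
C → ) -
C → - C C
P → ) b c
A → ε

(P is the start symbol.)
No. Shift-reduce conflict between [A → .] and [C → . ) -]

A grammar is LR(0) if no state in the canonical LR(0) collection has:
  - both a shift item (dot before a terminal) and a complete item (shift-reduce conflict), or
  - two or more complete items (reduce-reduce conflict; the accept item [P' → P .] counts as a complete item here).

Augment with P' → P and build the canonical LR(0) collection (I0 = CLOSURE({[P' → . P]}), then GOTO on every symbol after a dot until no new states appear). It has 14 states:
  I0: { [A → . C A A], [A → .], [C → . ) -], [C → . - C C], [P → . ) b c], [P → . A], [P' → . P] }  — shift, reduce
  I1: { [C → ) . -], [P → ) . b c] }  — shift
  I2: { [C → - . C C], [C → . ) -], [C → . - C C] }  — shift
  I3: { [P → A .] }  — reduce
  I4: { [A → . C A A], [A → .], [A → C . A A], [C → . ) -], [C → . - C C] }  — shift, reduce
  I5: { [P' → P .] }  — accept
  I6: { [C → ) . -] }  — shift
  I7: { [A → . C A A], [A → .], [A → C A . A], [C → . ) -], [C → . - C C] }  — shift, reduce
  I8: { [A → C A A .] }  — reduce
  I9: { [C → ) - .] }  — reduce
  I10: { [C → - C . C], [C → . ) -], [C → . - C C] }  — shift
  I11: { [C → - C C .] }  — reduce
  I12: { [P → ) b . c] }  — shift
  I13: { [P → ) b c .] }  — reduce

Conflict in state I0:
  Shift-reduce conflict between [A → .] and [C → . ) -]
So the grammar is NOT LR(0).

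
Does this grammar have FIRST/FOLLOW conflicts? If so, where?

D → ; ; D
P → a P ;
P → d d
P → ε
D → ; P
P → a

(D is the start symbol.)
Nullable non-terminals: P.

P: nullable alternative(s) P → ε; FOLLOW(P) = { $, ';' }
  P → a P ;: FIRST \ {ε} = { 'a' } — disjoint from FOLLOW(P)
  P → d d: FIRST \ {ε} = { 'd' } — disjoint from FOLLOW(P)
  P → ε: FIRST \ {ε} = { } — this is the only nullable alternative, skip
  P → a: FIRST \ {ε} = { 'a' } — disjoint from FOLLOW(P)

D has no nullable alternative, so no FIRST/FOLLOW check is needed there.

No FIRST/FOLLOW conflicts found.

Answer: No FIRST/FOLLOW conflicts.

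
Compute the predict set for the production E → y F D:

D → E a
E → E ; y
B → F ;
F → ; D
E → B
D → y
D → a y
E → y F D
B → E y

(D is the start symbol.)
{ 'y' }

PREDICT(E → y F D) = (FIRST(RHS) \ {ε}) ∪ (FOLLOW(E) if ε ∈ FIRST(RHS), i.e. RHS ⇒* ε)
FIRST(y F D) = { 'y' }
ε ∉ FIRST(y F D), so FOLLOW(E) is not added.
PREDICT(E → y F D) = { 'y' }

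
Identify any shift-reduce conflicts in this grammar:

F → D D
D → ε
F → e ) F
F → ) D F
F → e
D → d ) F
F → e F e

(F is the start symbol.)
Yes — I0: [D → .] vs [D → . d ) F]; I1: [D → .] vs [D → . d ) F]; I2: [D → .] vs [D → . d ) F]; I5: [D → .] vs [D → . d ) F]; I6: [D → .] vs [D → . d ) F]; I9: [D → .] vs [D → . d ) F]; I11: [D → .] vs [D → . d ) F]; I14: [D → .] vs [D → . d ) F]; I16: [D → .] vs [D → . d ) F]

A shift-reduce conflict occurs when an LR(0) state has both:
  - a complete (reduce) item [A → α .] (dot at the end), and
  - a shift item [B → β . c γ] (dot before a terminal).

Augment with F' → F and build the canonical LR(0) collection (I0 = CLOSURE({[F' → . F]}), then GOTO on every symbol after a dot until no new states appear). It has 17 states:
  I0: { [D → . d ) F], [D → .], [F → . ) D F], [F → . D D], [F → . e ) F], [F → . e F e], [F → . e], [F' → . F] }  — shift, reduce
  I1: { [D → . d ) F], [D → .], [F → ) . D F] }  — shift, reduce
  I2: { [D → . d ) F], [D → .], [F → D . D] }  — shift, reduce
  I3: { [F' → F .] }  — accept
  I4: { [D → d . ) F] }  — shift
  I5: { [D → . d ) F], [D → .], [F → . ) D F], [F → . D D], [F → . e ) F], [F → . e F e], [F → . e], [F → e . ) F], [F → e . F e], [F → e .] }  — shift, 2 reduces
  I6: { [D → . d ) F], [D → .], [F → ) . D F], [F → . ) D F], [F → . D D], [F → . e ) F], [F → . e F e], [F → . e], [F → e ) . F] }  — shift, reduce
  I7: { [F → e F . e] }  — shift
  I8: { [F → e F e .] }  — reduce
  I9: { [D → . d ) F], [D → .], [F → ) D . F], [F → . ) D F], [F → . D D], [F → . e ) F], [F → . e F e], [F → . e], [F → D . D] }  — shift, reduce
  I10: { [F → e ) F .] }  — reduce
  I11: { [D → . d ) F], [D → .], [F → D . D], [F → D D .] }  — shift, 2 reduces
  I12: { [F → ) D F .] }  — reduce
  I13: { [F → D D .] }  — reduce
  I14: { [D → . d ) F], [D → .], [D → d ) . F], [F → . ) D F], [F → . D D], [F → . e ) F], [F → . e F e], [F → . e] }  — shift, reduce
  I15: { [D → d ) F .] }  — reduce
  I16: { [D → . d ) F], [D → .], [F → ) D . F], [F → . ) D F], [F → . D D], [F → . e ) F], [F → . e F e], [F → . e] }  — shift, reduce

I0 contains reduce item [D → .] and shift items [D → . d ) F], [F → . ) D F], [F → . e], [F → . e ) F], [F → . e F e] — shift-reduce conflict.
I1 contains reduce item [D → .] and shift item [D → . d ) F] — shift-reduce conflict.
I2 contains reduce item [D → .] and shift item [D → . d ) F] — shift-reduce conflict.
I5 contains reduce items [D → .], [F → e .] and shift items [D → . d ) F], [F → . ) D F], [F → . e], [F → . e ) F], [F → e . ) F], [F → . e F e] — shift-reduce conflict.
I6 contains reduce item [D → .] and shift items [D → . d ) F], [F → . ) D F], [F → . e], [F → . e ) F], [F → . e F e] — shift-reduce conflict.
I9 contains reduce item [D → .] and shift items [D → . d ) F], [F → . ) D F], [F → . e], [F → . e ) F], [F → . e F e] — shift-reduce conflict.
I11 contains reduce items [D → .], [F → D D .] and shift item [D → . d ) F] — shift-reduce conflict.
I14 contains reduce item [D → .] and shift items [D → . d ) F], [F → . ) D F], [F → . e], [F → . e ) F], [F → . e F e] — shift-reduce conflict.
I16 contains reduce item [D → .] and shift items [D → . d ) F], [F → . ) D F], [F → . e], [F → . e ) F], [F → . e F e] — shift-reduce conflict.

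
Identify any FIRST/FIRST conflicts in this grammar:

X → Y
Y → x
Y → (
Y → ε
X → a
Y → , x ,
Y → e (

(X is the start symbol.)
No FIRST/FIRST conflicts.

FIRST sets of the non-terminals at (or reachable through a nullable prefix from) the front of some alternative:
  FIRST(Y) = { '(', ',', 'e', 'x', ε }

Productions for X:
  X → Y: FIRST = { '(', ',', 'e', 'x', ε }
  X → a: FIRST = { 'a' }
Productions for Y:
  Y → x: FIRST = { 'x' }
  Y → (: FIRST = { '(' }
  Y → ε: FIRST = { ε }
  Y → , x ,: FIRST = { ',' }
  Y → e (: FIRST = { 'e' }

All alternatives of each non-terminal have pairwise disjoint FIRST sets.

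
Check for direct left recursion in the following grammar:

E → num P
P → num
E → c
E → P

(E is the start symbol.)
E → num P: starts with num
P → num: starts with num
E → c: starts with c
E → P: starts with P

No direct left recursion found.

Answer: No direct left recursion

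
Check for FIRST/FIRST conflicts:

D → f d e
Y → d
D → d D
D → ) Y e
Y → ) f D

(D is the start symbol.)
Productions for D:
  D → f d e: FIRST = { 'f' }
  D → d D: FIRST = { 'd' }
  D → ) Y e: FIRST = { ')' }
Productions for Y:
  Y → d: FIRST = { 'd' }
  Y → ) f D: FIRST = { ')' }

All alternatives of each non-terminal have pairwise disjoint FIRST sets.

Answer: No FIRST/FIRST conflicts.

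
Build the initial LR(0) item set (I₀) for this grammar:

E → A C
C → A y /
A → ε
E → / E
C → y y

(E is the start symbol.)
First, augment the grammar with E' → E
I₀ = CLOSURE({ [E' → . E] }):
  [E' → . E] has the dot before E: add [E → . A C], [E → . / E]
  [E → . A C] has the dot before A: add [A → .]
No further items can be added.

I₀ = { [A → .], [E → . / E], [E → . A C], [E' → . E] }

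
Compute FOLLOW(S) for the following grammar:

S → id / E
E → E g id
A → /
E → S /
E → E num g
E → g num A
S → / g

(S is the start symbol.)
{ $, '/' }

To compute FOLLOW(S), find every occurrence of S on a right-hand side N → α S β: add FIRST(β) \ {ε}, and if β is empty or nullable also add FOLLOW(N). Iterate to a fixed point.

S is the start symbol, so $ ∈ FOLLOW(S).
In E → S /: S is followed by '/', add FIRST('/') \ {ε} = { '/' }

Taking the union: FOLLOW(S) = { $, '/' }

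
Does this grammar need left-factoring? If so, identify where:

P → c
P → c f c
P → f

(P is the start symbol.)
Left-factoring is needed when two productions for the same non-terminal
share a common prefix on the right-hand side.

Productions for P:
  P → c
  P → c f c
  P → f

Found common prefix 'c' in productions for P

Answer: Yes, P has productions with common prefix 'c'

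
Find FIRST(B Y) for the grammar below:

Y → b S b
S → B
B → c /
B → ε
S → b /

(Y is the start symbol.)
FIRST sets of the non-terminals involved (from the grammar, by fixed-point iteration):
  FIRST(B) = { 'c', ε }
  FIRST(Y) = { 'b' }

To compute FIRST(B Y), process the symbols left to right:
Symbol B is a non-terminal. Add FIRST(B) \ {ε} = { 'c' }
B is nullable (ε ∈ FIRST(B)), continue to the next symbol.
Symbol Y is a non-terminal. Add FIRST(Y) \ {ε} = { 'b' }
Y is not nullable (ε ∉ FIRST(Y)), so stop here.
FIRST(B Y) = { 'b', 'c' }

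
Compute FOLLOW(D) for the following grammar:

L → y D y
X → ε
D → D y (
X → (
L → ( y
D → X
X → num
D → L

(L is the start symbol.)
{ 'y' }

To compute FOLLOW(D), find every occurrence of D on a right-hand side N → α D β: add FIRST(β) \ {ε}, and if β is empty or nullable also add FOLLOW(N). Iterate to a fixed point.

In L → y D y: D is followed by y, add FIRST(y) \ {ε} = { 'y' }
In D → D y (: D is followed by y '(', add FIRST(y '(') \ {ε} = { 'y' }

Taking the union: FOLLOW(D) = { 'y' }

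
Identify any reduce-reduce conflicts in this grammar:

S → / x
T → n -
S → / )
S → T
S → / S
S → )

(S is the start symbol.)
A reduce-reduce conflict occurs when an LR(0) state has two complete items [A → α .] and [B → β .] — both call for a reduction, and with no lookahead the parser cannot choose between them.

Augment with S' → S and build the canonical LR(0) collection (I0 = CLOSURE({[S' → . S]}), then GOTO on every symbol after a dot until no new states appear). It has 10 states:
  I0: { [S → . )], [S → . / )], [S → . / S], [S → . / x], [S → . T], [S' → . S], [T → . n -] }  — shift
  I1: { [S → ) .] }  — reduce
  I2: { [S → . )], [S → . / )], [S → . / S], [S → . / x], [S → . T], [S → / . )], [S → / . S], [S → / . x], [T → . n -] }  — shift
  I3: { [S' → S .] }  — accept
  I4: { [S → T .] }  — reduce
  I5: { [T → n . -] }  — shift
  I6: { [T → n - .] }  — reduce
  I7: { [S → ) .], [S → / ) .] }  — 2 reduces
  I8: { [S → / S .] }  — reduce
  I9: { [S → / x .] }  — reduce

I7 contains complete items [S → ) .], [S → / ) .] — reduce-reduce conflict.

Answer: Yes — I7: [S → ) .] vs [S → / ) .]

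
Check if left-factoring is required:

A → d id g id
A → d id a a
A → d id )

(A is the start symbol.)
Left-factoring is needed when two productions for the same non-terminal
share a common prefix on the right-hand side.

Productions for A:
  A → d id g id
  A → d id a a
  A → d id )

Found common prefix 'd id' in productions for A

Answer: Yes, A has productions with common prefix 'd id'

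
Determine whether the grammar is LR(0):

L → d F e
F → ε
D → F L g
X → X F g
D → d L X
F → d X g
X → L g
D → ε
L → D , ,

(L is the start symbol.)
No. Shift-reduce conflict between [D → .] and [D → . d L X]

A grammar is LR(0) if no state in the canonical LR(0) collection has:
  - both a shift item (dot before a terminal) and a complete item (shift-reduce conflict), or
  - two or more complete items (reduce-reduce conflict; the accept item [L' → L .] counts as a complete item here).

Augment with L' → L and build the canonical LR(0) collection (I0 = CLOSURE({[L' → . L]}), then GOTO on every symbol after a dot until no new states appear). It has 20 states:
  I0: { [D → . F L g], [D → . d L X], [D → .], [F → . d X g], [F → .], [L → . D , ,], [L → . d F e], [L' → . L] }  — shift, 2 reduces
  I1: { [L → D . , ,] }  — shift
  I2: { [D → . F L g], [D → . d L X], [D → .], [D → F . L g], [F → . d X g], [F → .], [L → . D , ,], [L → . d F e] }  — shift, 2 reduces
  I3: { [L' → L .] }  — accept
  I4: { [D → . F L g], [D → . d L X], [D → .], [D → d . L X], [F → . d X g], [F → .], [F → d . X g], [L → . D , ,], [L → . d F e], [L → d . F e], [X → . L g], [X → . X F g] }  — shift, 2 reduces
  I5: { [D → . F L g], [D → . d L X], [D → .], [D → F . L g], [F → . d X g], [F → .], [L → . D , ,], [L → . d F e], [L → d F . e] }  — shift, 2 reduces
  I6: { [D → . F L g], [D → . d L X], [D → .], [D → d L . X], [F → . d X g], [F → .], [L → . D , ,], [L → . d F e], [X → . L g], [X → . X F g], [X → L . g] }  — shift, 2 reduces
  I7: { [F → . d X g], [F → .], [F → d X . g], [X → X . F g] }  — shift, reduce
  I8: { [X → X F . g] }  — shift
  I9: { [D → . F L g], [D → . d L X], [D → .], [F → . d X g], [F → .], [F → d . X g], [L → . D , ,], [L → . d F e], [X → . L g], [X → . X F g] }  — shift, 2 reduces
  I10: { [F → d X g .] }  — reduce
  I11: { [X → L . g] }  — shift
  I12: { [X → L g .] }  — reduce
  I13: { [X → X F g .] }  — reduce
  I14: { [D → d L X .], [F → . d X g], [F → .], [X → X . F g] }  — shift, 2 reduces
  I15: { [D → F L . g] }  — shift
  I16: { [L → d F e .] }  — reduce
  I17: { [D → F L g .] }  — reduce
  I18: { [L → D , . ,] }  — shift
  I19: { [L → D , , .] }  — reduce

Conflict in state I0:
  Shift-reduce conflict between [D → .] and [D → . d L X]
So the grammar is NOT LR(0).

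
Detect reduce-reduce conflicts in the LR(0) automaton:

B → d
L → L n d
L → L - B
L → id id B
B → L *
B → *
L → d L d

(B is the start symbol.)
A reduce-reduce conflict occurs when an LR(0) state has two complete items [A → α .] and [B → β .] — both call for a reduction, and with no lookahead the parser cannot choose between them.

Augment with B' → B and build the canonical LR(0) collection (I0 = CLOSURE({[B' → . B]}), then GOTO on every symbol after a dot until no new states appear). It has 16 states:
  I0: { [B → . *], [B → . L *], [B → . d], [B' → . B], [L → . L - B], [L → . L n d], [L → . d L d], [L → . id id B] }  — shift
  I1: { [B → * .] }  — reduce
  I2: { [B' → B .] }  — accept
  I3: { [B → L . *], [L → L . - B], [L → L . n d] }  — shift
  I4: { [B → d .], [L → . L - B], [L → . L n d], [L → . d L d], [L → . id id B], [L → d . L d] }  — shift, reduce
  I5: { [L → id . id B] }  — shift
  I6: { [B → . *], [B → . L *], [B → . d], [L → . L - B], [L → . L n d], [L → . d L d], [L → . id id B], [L → id id . B] }  — shift
  I7: { [L → id id B .] }  — reduce
  I8: { [L → L . - B], [L → L . n d], [L → d L . d] }  — shift
  I9: { [L → . L - B], [L → . L n d], [L → . d L d], [L → . id id B], [L → d . L d] }  — shift
  I10: { [B → . *], [B → . L *], [B → . d], [L → . L - B], [L → . L n d], [L → . d L d], [L → . id id B], [L → L - . B] }  — shift
  I11: { [L → d L d .] }  — reduce
  I12: { [L → L n . d] }  — shift
  I13: { [L → L n d .] }  — reduce
  I14: { [L → L - B .] }  — reduce
  I15: { [B → L * .] }  — reduce

No state contains more than one complete item.

Answer: No reduce-reduce conflicts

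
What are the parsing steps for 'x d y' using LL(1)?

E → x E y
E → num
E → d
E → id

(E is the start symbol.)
Stack is shown with the top on the left.

Stack    Input    Action
------------------------
E $      x d y $  output E → x E y
x E y $  x d y $  match 'x'
E y $    d y $    output E → d
d y $    d y $    match 'd'
y $      y $      match 'y'
$        $        accept

The string is accepted.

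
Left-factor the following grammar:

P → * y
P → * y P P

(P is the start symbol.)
P → * y P'
P' → ε
P' → P P

Left-factoring transforms A → αβ₁ | αβ₂ into A → αA' and A' → β₁ | β₂
(α is the longest common prefix among the alternatives). Repeat until
no nonterminal has two alternatives with a common prefix.

Round 1: P has alternatives sharing prefix '* y'. Introduce P': P → * y P'
  Add: P' → ε
  Add: P' → P P

No remaining common prefixes — done.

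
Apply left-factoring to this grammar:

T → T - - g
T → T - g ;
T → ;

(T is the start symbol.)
T → T - T'
T' → - g
T' → g ;
T → ;

Left-factoring transforms A → αβ₁ | αβ₂ into A → αA' and A' → β₁ | β₂
(α is the longest common prefix among the alternatives). Repeat until
no nonterminal has two alternatives with a common prefix.

Round 1: T has alternatives sharing prefix 'T -'. Introduce T': T → T - T'
  Add: T' → - g
  Add: T' → g ;

No remaining common prefixes — done.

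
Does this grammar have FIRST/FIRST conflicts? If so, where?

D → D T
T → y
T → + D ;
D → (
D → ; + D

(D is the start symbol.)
A FIRST/FIRST conflict occurs when two productions N → α and N → β for the same non-terminal have FIRST(α) ∩ FIRST(β) ≠ ∅ (with ε ∈ FIRST of a nullable right-hand side, so two nullable alternatives also conflict).

FIRST sets of the non-terminals at (or reachable through a nullable prefix from) the front of some alternative:
  FIRST(D) = { '(', ';' }

Productions for D:
  D → D T: FIRST = { '(', ';' }
  D → (: FIRST = { '(' }
  D → ; + D: FIRST = { ';' }
Productions for T:
  T → y: FIRST = { 'y' }
  T → + D ;: FIRST = { '+' }

Conflict for D: D → D T and D → (
  Overlap: { '(' }
Conflict for D: D → D T and D → ; + D
  Overlap: { ';' }

Answer: Yes. D → D T / D → '(' on { '(' }; D → D T / D → ';' '+' D on { ';' }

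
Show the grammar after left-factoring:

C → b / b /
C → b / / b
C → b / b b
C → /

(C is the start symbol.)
Left-factoring transforms A → αβ₁ | αβ₂ into A → αA' and A' → β₁ | β₂
(α is the longest common prefix among the alternatives). Repeat until
no nonterminal has two alternatives with a common prefix.

Round 1: C has alternatives sharing prefix 'b /'. Introduce C': C → b / C'
  Add: C' → b /
  Add: C' → / b
  Add: C' → b b

Round 2: C' has alternatives sharing prefix 'b'. Introduce C'': C' → b C''
  Add: C'' → /
  Add: C'' → b

No remaining common prefixes — done.

Resulting grammar:
C → b / C'
C' → b C''
C'' → /
C'' → b
C' → / b
C → /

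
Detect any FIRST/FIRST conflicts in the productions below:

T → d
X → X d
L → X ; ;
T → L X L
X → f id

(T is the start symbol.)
Yes. X → X d / X → f id on { 'f' }

A FIRST/FIRST conflict occurs when two productions N → α and N → β for the same non-terminal have FIRST(α) ∩ FIRST(β) ≠ ∅ (with ε ∈ FIRST of a nullable right-hand side, so two nullable alternatives also conflict).

FIRST sets of the non-terminals at (or reachable through a nullable prefix from) the front of some alternative:
  FIRST(L) = { 'f' }
  FIRST(X) = { 'f' }

Productions for T:
  T → d: FIRST = { 'd' }
  T → L X L: FIRST = { 'f' }
Productions for X:
  X → X d: FIRST = { 'f' }
  X → f id: FIRST = { 'f' }
L has only one production, so no FIRST/FIRST conflict is possible there.

Conflict for X: X → X d and X → f id
  Overlap: { 'f' }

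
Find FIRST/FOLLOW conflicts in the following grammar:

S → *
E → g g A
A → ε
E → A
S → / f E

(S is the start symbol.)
No FIRST/FOLLOW conflicts.

A FIRST/FOLLOW conflict occurs when a non-terminal N has a nullable alternative N → β (β ⇒* ε) and another alternative N → α with FIRST(α) ∩ FOLLOW(N) ≠ ∅: on such a lookahead the parser cannot decide between expanding α and letting N vanish via β.

Nullable non-terminals: A, E.
FIRST sets used below: FIRST(A) = { ε }
A has a nullable alternative but only one production, so nothing to check.

E: nullable alternative(s) E → A; FOLLOW(E) = { $ }
  E → g g A: FIRST \ {ε} = { 'g' } — disjoint from FOLLOW(E)
  E → A: FIRST \ {ε} = { } — this is the only nullable alternative, skip

S has no nullable alternative, so no FIRST/FOLLOW check is needed there.

No FIRST/FOLLOW conflicts found.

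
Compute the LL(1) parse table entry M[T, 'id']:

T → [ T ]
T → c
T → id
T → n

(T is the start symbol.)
T → id

To find M[T, 'id'], we find productions for T where 'id' is in the predict set (PREDICT(N → α) = (FIRST(α) \ {ε}) ∪ (FOLLOW(N) if α ⇒* ε)).

T → [ T ]: PREDICT = { '[' }
T → c: PREDICT = { 'c' }
T → id: PREDICT = { 'id' }
  'id' is in predict set, so this production goes in M[T, 'id']
T → n: PREDICT = { 'n' }

M[T, 'id'] = T → id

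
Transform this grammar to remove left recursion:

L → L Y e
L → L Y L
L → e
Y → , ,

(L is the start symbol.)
L is directly left-recursive. The standard transformation for
  A → A α₁ | ... | A α_m | β₁ | ... | β_n
is
  A  → β₁ A' | ... | β_n A'
  A' → α₁ A' | ... | α_m A' | ε

L → e becomes L → e L'
L → L Y e becomes L' → Y e L'
L → L Y L becomes L' → Y L L'
Add L' → ε

Productions for other non-terminals are unchanged:
  Y → , ,

Resulting grammar:
L → e L'
L' → Y e L'
L' → Y L L'
L' → ε
Y → , ,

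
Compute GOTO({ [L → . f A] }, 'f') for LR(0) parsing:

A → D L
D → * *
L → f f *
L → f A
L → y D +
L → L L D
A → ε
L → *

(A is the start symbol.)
{ [A → . D L], [A → .], [D → . * *], [L → f . A] }

GOTO(I, 'f') = CLOSURE({ [A → αX.β] : [A → α.Xβ] ∈ I, X = 'f' })

Items with dot before 'f', with the dot advanced:
  [L → . f A] → [L → f . A]
Closure of the advanced items:
  [L → f . A] has the dot before A: add [A → . D L], [A → .]
  [A → . D L] has the dot before D: add [D → . * *]

GOTO = { [A → . D L], [A → .], [D → . * *], [L → f . A] }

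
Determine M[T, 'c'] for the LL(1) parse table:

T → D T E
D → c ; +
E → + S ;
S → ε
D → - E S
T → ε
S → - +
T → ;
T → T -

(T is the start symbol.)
T → D T E, T → T -

To find M[T, 'c'], we find productions for T where 'c' is in the predict set (PREDICT(N → α) = (FIRST(α) \ {ε}) ∪ (FOLLOW(N) if α ⇒* ε)).

Relevant sets:
  FIRST(D) = { '-', 'c' }
  FIRST(T) = { '-', ';', 'c', ε }
  FOLLOW(T) = { $, '+', '-' }

T → D T E: PREDICT = { '-', 'c' }
  'c' is in predict set, so this production goes in M[T, 'c']
T → ε: PREDICT = { $, '+', '-' }
T → ;: PREDICT = { ';' }
T → T -: PREDICT = { '-', ';', 'c' }
  'c' is in predict set, so this production goes in M[T, 'c']

M[T, 'c'] = T → D T E, T → T -  (a multiply-defined cell — the grammar is not LL(1))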